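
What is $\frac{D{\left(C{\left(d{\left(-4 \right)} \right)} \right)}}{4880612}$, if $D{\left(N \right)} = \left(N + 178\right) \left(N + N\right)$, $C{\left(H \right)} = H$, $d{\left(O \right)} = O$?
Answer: $- \frac{348}{1220153} \approx -0.00028521$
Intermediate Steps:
$D{\left(N \right)} = 2 N \left(178 + N\right)$ ($D{\left(N \right)} = \left(178 + N\right) 2 N = 2 N \left(178 + N\right)$)
$\frac{D{\left(C{\left(d{\left(-4 \right)} \right)} \right)}}{4880612} = \frac{2 \left(-4\right) \left(178 - 4\right)}{4880612} = 2 \left(-4\right) 174 \cdot \frac{1}{4880612} = \left(-1392\right) \frac{1}{4880612} = - \frac{348}{1220153}$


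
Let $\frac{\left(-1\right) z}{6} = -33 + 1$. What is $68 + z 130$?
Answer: $25028$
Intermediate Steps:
$z = 192$ ($z = - 6 \left(-33 + 1\right) = \left(-6\right) \left(-32\right) = 192$)
$68 + z 130 = 68 + 192 \cdot 130 = 68 + 24960 = 25028$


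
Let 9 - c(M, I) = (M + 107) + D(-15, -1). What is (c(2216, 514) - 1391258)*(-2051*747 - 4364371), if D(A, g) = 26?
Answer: 8217306011864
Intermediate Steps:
c(M, I) = -124 - M (c(M, I) = 9 - ((M + 107) + 26) = 9 - ((107 + M) + 26) = 9 - (133 + M) = 9 + (-133 - M) = -124 - M)
(c(2216, 514) - 1391258)*(-2051*747 - 4364371) = ((-124 - 1*2216) - 1391258)*(-2051*747 - 4364371) = ((-124 - 2216) - 1391258)*(-1532097 - 4364371) = (-2340 - 1391258)*(-5896468) = -1393598*(-5896468) = 8217306011864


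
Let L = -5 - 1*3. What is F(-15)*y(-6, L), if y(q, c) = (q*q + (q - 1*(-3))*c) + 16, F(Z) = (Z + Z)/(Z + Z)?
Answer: 76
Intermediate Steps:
F(Z) = 1 (F(Z) = (2*Z)/((2*Z)) = (2*Z)*(1/(2*Z)) = 1)
L = -8 (L = -5 - 3 = -8)
y(q, c) = 16 + q² + c*(3 + q) (y(q, c) = (q² + (q + 3)*c) + 16 = (q² + (3 + q)*c) + 16 = (q² + c*(3 + q)) + 16 = 16 + q² + c*(3 + q))
F(-15)*y(-6, L) = 1*(16 + (-6)² + 3*(-8) - 8*(-6)) = 1*(16 + 36 - 24 + 48) = 1*76 = 76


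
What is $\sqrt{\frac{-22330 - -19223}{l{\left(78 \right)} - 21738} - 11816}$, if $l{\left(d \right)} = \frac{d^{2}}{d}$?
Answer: $\frac{i \sqrt{3838971795}}{570} \approx 108.7 i$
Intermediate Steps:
$l{\left(d \right)} = d$
$\sqrt{\frac{-22330 - -19223}{l{\left(78 \right)} - 21738} - 11816} = \sqrt{\frac{-22330 - -19223}{78 - 21738} - 11816} = \sqrt{\frac{-22330 + 19223}{-21660} - 11816} = \sqrt{\left(-3107\right) \left(- \frac{1}{21660}\right) - 11816} = \sqrt{\frac{3107}{21660} - 11816} = \sqrt{- \frac{255931453}{21660}} = \frac{i \sqrt{3838971795}}{570}$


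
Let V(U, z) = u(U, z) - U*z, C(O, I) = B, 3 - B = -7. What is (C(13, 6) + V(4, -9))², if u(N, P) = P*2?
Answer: 784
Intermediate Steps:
B = 10 (B = 3 - 1*(-7) = 3 + 7 = 10)
C(O, I) = 10
u(N, P) = 2*P
V(U, z) = 2*z - U*z
(C(13, 6) + V(4, -9))² = (10 - 9*(2 - 1*4))² = (10 - 9*(2 - 4))² = (10 - 9*(-2))² = (10 + 18)² = 28² = 784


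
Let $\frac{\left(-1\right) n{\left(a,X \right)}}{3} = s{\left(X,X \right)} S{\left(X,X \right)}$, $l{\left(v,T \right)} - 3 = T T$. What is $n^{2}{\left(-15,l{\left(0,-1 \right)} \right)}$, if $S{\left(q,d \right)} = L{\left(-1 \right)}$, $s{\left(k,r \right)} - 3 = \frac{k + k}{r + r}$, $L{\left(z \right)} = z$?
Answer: $144$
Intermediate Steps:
$l{\left(v,T \right)} = 3 + T^{2}$ ($l{\left(v,T \right)} = 3 + T T = 3 + T^{2}$)
$s{\left(k,r \right)} = 3 + \frac{k}{r}$ ($s{\left(k,r \right)} = 3 + \frac{k + k}{r + r} = 3 + \frac{2 k}{2 r} = 3 + 2 k \frac{1}{2 r} = 3 + \frac{k}{r}$)
$S{\left(q,d \right)} = -1$
$n{\left(a,X \right)} = 12$ ($n{\left(a,X \right)} = - 3 \left(3 + \frac{X}{X}\right) \left(-1\right) = - 3 \left(3 + 1\right) \left(-1\right) = - 3 \cdot 4 \left(-1\right) = \left(-3\right) \left(-4\right) = 12$)
$n^{2}{\left(-15,l{\left(0,-1 \right)} \right)} = 12^{2} = 144$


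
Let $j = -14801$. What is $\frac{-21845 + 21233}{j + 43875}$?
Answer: $- \frac{306}{14537} \approx -0.02105$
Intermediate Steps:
$\frac{-21845 + 21233}{j + 43875} = \frac{-21845 + 21233}{-14801 + 43875} = - \frac{612}{29074} = \left(-612\right) \frac{1}{29074} = - \frac{306}{14537}$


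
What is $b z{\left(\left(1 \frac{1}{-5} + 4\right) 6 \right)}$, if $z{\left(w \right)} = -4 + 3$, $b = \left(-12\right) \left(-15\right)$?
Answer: $-180$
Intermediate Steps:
$b = 180$
$z{\left(w \right)} = -1$
$b z{\left(\left(1 \frac{1}{-5} + 4\right) 6 \right)} = 180 \left(-1\right) = -180$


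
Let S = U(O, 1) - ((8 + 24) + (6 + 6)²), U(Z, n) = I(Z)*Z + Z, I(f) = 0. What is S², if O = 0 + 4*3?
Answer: 26896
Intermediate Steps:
O = 12 (O = 0 + 12 = 12)
U(Z, n) = Z (U(Z, n) = 0*Z + Z = 0 + Z = Z)
S = -164 (S = 12 - ((8 + 24) + (6 + 6)²) = 12 - (32 + 12²) = 12 - (32 + 144) = 12 - 1*176 = 12 - 176 = -164)
S² = (-164)² = 26896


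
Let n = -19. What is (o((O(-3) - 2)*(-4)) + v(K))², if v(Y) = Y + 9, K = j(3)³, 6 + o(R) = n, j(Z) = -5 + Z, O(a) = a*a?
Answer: 576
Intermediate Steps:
O(a) = a²
o(R) = -25 (o(R) = -6 - 19 = -25)
K = -8 (K = (-5 + 3)³ = (-2)³ = -8)
v(Y) = 9 + Y
(o((O(-3) - 2)*(-4)) + v(K))² = (-25 + (9 - 8))² = (-25 + 1)² = (-24)² = 576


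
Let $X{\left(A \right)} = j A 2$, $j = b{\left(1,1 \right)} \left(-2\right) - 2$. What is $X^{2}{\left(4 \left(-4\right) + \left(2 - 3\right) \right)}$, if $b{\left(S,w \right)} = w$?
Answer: $18496$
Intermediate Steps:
$j = -4$ ($j = 1 \left(-2\right) - 2 = -2 - 2 = -4$)
$X{\left(A \right)} = - 8 A$ ($X{\left(A \right)} = - 4 A 2 = - 8 A$)
$X^{2}{\left(4 \left(-4\right) + \left(2 - 3\right) \right)} = \left(- 8 \left(4 \left(-4\right) + \left(2 - 3\right)\right)\right)^{2} = \left(- 8 \left(-16 - 1\right)\right)^{2} = \left(\left(-8\right) \left(-17\right)\right)^{2} = 136^{2} = 18496$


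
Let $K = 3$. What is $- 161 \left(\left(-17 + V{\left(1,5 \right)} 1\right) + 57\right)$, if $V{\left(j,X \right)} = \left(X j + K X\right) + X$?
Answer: $-10465$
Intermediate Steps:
$V{\left(j,X \right)} = 4 X + X j$ ($V{\left(j,X \right)} = \left(X j + 3 X\right) + X = \left(3 X + X j\right) + X = 4 X + X j$)
$- 161 \left(\left(-17 + V{\left(1,5 \right)} 1\right) + 57\right) = - 161 \left(\left(-17 + 5 \left(4 + 1\right) 1\right) + 57\right) = - 161 \left(\left(-17 + 5 \cdot 5 \cdot 1\right) + 57\right) = - 161 \left(\left(-17 + 25 \cdot 1\right) + 57\right) = - 161 \left(\left(-17 + 25\right) + 57\right) = - 161 \left(8 + 57\right) = \left(-161\right) 65 = -10465$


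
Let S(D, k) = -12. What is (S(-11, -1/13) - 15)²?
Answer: 729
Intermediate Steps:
(S(-11, -1/13) - 15)² = (-12 - 15)² = (-27)² = 729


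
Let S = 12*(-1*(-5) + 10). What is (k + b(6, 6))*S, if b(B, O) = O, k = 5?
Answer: 1980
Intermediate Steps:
S = 180 (S = 12*(5 + 10) = 12*15 = 180)
(k + b(6, 6))*S = (5 + 6)*180 = 11*180 = 1980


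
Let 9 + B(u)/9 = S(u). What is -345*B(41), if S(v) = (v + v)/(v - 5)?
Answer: 41745/2 ≈ 20873.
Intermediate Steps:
S(v) = 2*v/(-5 + v) (S(v) = (2*v)/(-5 + v) = 2*v/(-5 + v))
B(u) = -81 + 18*u/(-5 + u) (B(u) = -81 + 9*(2*u/(-5 + u)) = -81 + 18*u/(-5 + u))
-345*B(41) = -3105*(45 - 7*41)/(-5 + 41) = -3105*(45 - 287)/36 = -3105*(-242)/36 = -345*(-121/2) = 41745/2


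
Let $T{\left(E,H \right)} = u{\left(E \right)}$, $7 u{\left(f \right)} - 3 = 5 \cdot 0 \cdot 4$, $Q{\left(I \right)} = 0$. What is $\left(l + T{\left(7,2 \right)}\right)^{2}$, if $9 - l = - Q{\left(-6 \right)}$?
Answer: $\frac{4356}{49} \approx 88.898$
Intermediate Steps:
$l = 9$ ($l = 9 - \left(-1\right) 0 = 9 - 0 = 9 + 0 = 9$)
$u{\left(f \right)} = \frac{3}{7}$ ($u{\left(f \right)} = \frac{3}{7} + \frac{5 \cdot 0 \cdot 4}{7} = \frac{3}{7} + \frac{0 \cdot 4}{7} = \frac{3}{7} + \frac{1}{7} \cdot 0 = \frac{3}{7} + 0 = \frac{3}{7}$)
$T{\left(E,H \right)} = \frac{3}{7}$
$\left(l + T{\left(7,2 \right)}\right)^{2} = \left(9 + \frac{3}{7}\right)^{2} = \left(\frac{66}{7}\right)^{2} = \frac{4356}{49}$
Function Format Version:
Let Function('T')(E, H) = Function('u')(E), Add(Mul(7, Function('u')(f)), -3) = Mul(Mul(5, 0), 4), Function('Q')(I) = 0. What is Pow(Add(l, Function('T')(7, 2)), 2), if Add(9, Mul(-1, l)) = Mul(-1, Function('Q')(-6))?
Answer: Rational(4356, 49) ≈ 88.898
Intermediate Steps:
l = 9 (l = Add(9, Mul(-1, Mul(-1, 0))) = Add(9, Mul(-1, 0)) = Add(9, 0) = 9)
Function('u')(f) = Rational(3, 7) (Function('u')(f) = Add(Rational(3, 7), Mul(Rational(1, 7), Mul(Mul(5, 0), 4))) = Add(Rational(3, 7), Mul(Rational(1, 7), Mul(0, 4))) = Add(Rational(3, 7), Mul(Rational(1, 7), 0)) = Add(Rational(3, 7), 0) = Rational(3, 7))
Function('T')(E, H) = Rational(3, 7)
Pow(Add(l, Function('T')(7, 2)), 2) = Pow(Add(9, Rational(3, 7)), 2) = Pow(Rational(66, 7), 2) = Rational(4356, 49)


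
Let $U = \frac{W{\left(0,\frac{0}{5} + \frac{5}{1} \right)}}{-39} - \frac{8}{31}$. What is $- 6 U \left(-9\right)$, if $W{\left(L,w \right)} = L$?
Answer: $- \frac{432}{31} \approx -13.935$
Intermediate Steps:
$U = - \frac{8}{31}$ ($U = \frac{0}{-39} - \frac{8}{31} = 0 \left(- \frac{1}{39}\right) - \frac{8}{31} = 0 - \frac{8}{31} = - \frac{8}{31} \approx -0.25806$)
$- 6 U \left(-9\right) = \left(-6\right) \left(- \frac{8}{31}\right) \left(-9\right) = \frac{48}{31} \left(-9\right) = - \frac{432}{31}$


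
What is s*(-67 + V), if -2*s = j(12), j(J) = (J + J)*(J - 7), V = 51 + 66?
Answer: -3000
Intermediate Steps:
V = 117
j(J) = 2*J*(-7 + J) (j(J) = (2*J)*(-7 + J) = 2*J*(-7 + J))
s = -60 (s = -12*(-7 + 12) = -12*5 = -½*120 = -60)
s*(-67 + V) = -60*(-67 + 117) = -60*50 = -3000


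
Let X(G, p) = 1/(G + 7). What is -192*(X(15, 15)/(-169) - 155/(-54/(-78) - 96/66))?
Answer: -7911298656/202631 ≈ -39043.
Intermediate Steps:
X(G, p) = 1/(7 + G)
-192*(X(15, 15)/(-169) - 155/(-54/(-78) - 96/66)) = -192*(1/((7 + 15)*(-169)) - 155/(-54/(-78) - 96/66)) = -192*(-1/169/22 - 155/(-54*(-1/78) - 96*1/66)) = -192*((1/22)*(-1/169) - 155/(9/13 - 16/11)) = -192*(-1/3718 - 155/(-109/143)) = -192*(-1/3718 - 155*(-143/109)) = -192*(-1/3718 + 22165/109) = -192*82409361/405262 = -7911298656/202631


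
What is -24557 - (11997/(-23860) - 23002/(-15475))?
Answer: -1813526046729/73846700 ≈ -24558.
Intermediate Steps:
-24557 - (11997/(-23860) - 23002/(-15475)) = -24557 - (11997*(-1/23860) - 23002*(-1/15475)) = -24557 - (-11997/23860 + 23002/15475) = -24557 - 1*72634829/73846700 = -24557 - 72634829/73846700 = -1813526046729/73846700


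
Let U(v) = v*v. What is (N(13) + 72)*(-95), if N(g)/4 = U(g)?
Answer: -71060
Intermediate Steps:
U(v) = v²
N(g) = 4*g²
(N(13) + 72)*(-95) = (4*13² + 72)*(-95) = (4*169 + 72)*(-95) = (676 + 72)*(-95) = 748*(-95) = -71060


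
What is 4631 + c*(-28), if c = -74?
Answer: 6703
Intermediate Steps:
4631 + c*(-28) = 4631 - 74*(-28) = 4631 + 2072 = 6703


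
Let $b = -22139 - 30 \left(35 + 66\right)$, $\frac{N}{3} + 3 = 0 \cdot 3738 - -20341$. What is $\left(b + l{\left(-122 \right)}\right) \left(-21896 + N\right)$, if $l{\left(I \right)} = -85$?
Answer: $-987885972$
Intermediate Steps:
$N = 61014$ ($N = -9 + 3 \left(0 \cdot 3738 - -20341\right) = -9 + 3 \left(0 + 20341\right) = -9 + 3 \cdot 20341 = -9 + 61023 = 61014$)
$b = -25169$ ($b = -22139 - 3030 = -25169$)
$\left(b + l{\left(-122 \right)}\right) \left(-21896 + N\right) = \left(-25169 - 85\right) \left(-21896 + 61014\right) = \left(-25254\right) 39118 = -987885972$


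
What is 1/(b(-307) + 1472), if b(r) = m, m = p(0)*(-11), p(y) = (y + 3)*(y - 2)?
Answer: 1/1538 ≈ 0.00065020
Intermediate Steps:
p(y) = (-2 + y)*(3 + y) (p(y) = (3 + y)*(-2 + y) = (-2 + y)*(3 + y))
m = 66 (m = (-6 + 0 + 0²)*(-11) = (-6 + 0 + 0)*(-11) = -6*(-11) = 66)
b(r) = 66
1/(b(-307) + 1472) = 1/(66 + 1472) = 1/1538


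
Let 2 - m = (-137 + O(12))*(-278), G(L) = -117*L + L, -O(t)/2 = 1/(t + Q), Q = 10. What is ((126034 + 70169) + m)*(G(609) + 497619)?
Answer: 742522761225/11 ≈ 6.7502e+10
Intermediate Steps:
O(t) = -2/(10 + t) (O(t) = -2/(t + 10) = -2/(10 + t))
G(L) = -116*L
m = -419202/11 (m = 2 - (-137 - 2/(10 + 12))*(-278) = 2 - (-137 - 2/22)*(-278) = 2 - (-137 - 2*1/22)*(-278) = 2 - (-137 - 1/11)*(-278) = 2 - (-1508)*(-278)/11 = 2 - 1*419224/11 = 2 - 419224/11 = -419202/11 ≈ -38109.)
((126034 + 70169) + m)*(G(609) + 497619) = ((126034 + 70169) - 419202/11)*(-116*609 + 497619) = (196203 - 419202/11)*(-70644 + 497619) = (1739031/11)*426975 = 742522761225/11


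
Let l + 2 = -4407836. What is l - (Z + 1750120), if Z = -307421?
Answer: -5850537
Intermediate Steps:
l = -4407838 (l = -2 - 4407836 = -4407838)
l - (Z + 1750120) = -4407838 - (-307421 + 1750120) = -4407838 - 1*1442699 = -4407838 - 1442699 = -5850537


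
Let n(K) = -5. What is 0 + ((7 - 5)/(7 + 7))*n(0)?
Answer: -5/7 ≈ -0.71429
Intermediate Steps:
0 + ((7 - 5)/(7 + 7))*n(0) = 0 + ((7 - 5)/(7 + 7))*(-5) = 0 + (2/14)*(-5) = 0 + (2*(1/14))*(-5) = 0 + (⅐)*(-5) = 0 - 5/7 = -5/7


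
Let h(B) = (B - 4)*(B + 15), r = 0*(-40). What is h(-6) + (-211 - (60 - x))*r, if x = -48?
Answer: -90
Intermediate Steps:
r = 0
h(B) = (-4 + B)*(15 + B)
h(-6) + (-211 - (60 - x))*r = (-60 + (-6)**2 + 11*(-6)) + (-211 - (60 - 1*(-48)))*0 = (-60 + 36 - 66) + (-211 - (60 + 48))*0 = -90 + (-211 - 1*108)*0 = -90 + (-211 - 108)*0 = -90 - 319*0 = -90 + 0 = -90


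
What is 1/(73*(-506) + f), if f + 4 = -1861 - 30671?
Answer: -1/69474 ≈ -1.4394e-5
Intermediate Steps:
f = -32536 (f = -4 + (-1861 - 30671) = -4 - 32532 = -32536)
1/(73*(-506) + f) = 1/(73*(-506) - 32536) = 1/(-36938 - 32536) = 1/(-69474) = -1/69474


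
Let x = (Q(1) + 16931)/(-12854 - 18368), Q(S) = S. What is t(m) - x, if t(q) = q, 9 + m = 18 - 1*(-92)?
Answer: 1585177/15611 ≈ 101.54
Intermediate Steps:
m = 101 (m = -9 + (18 - 1*(-92)) = -9 + (18 + 92) = -9 + 110 = 101)
x = -8466/15611 (x = (1 + 16931)/(-12854 - 18368) = 16932/(-31222) = 16932*(-1/31222) = -8466/15611 ≈ -0.54231)
t(m) - x = 101 - 1*(-8466/15611) = 101 + 8466/15611 = 1585177/15611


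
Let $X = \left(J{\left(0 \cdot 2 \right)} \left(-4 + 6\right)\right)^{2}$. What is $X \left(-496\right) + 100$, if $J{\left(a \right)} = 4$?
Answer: $-31644$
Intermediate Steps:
$X = 64$ ($X = \left(4 \left(-4 + 6\right)\right)^{2} = \left(4 \cdot 2\right)^{2} = 8^{2} = 64$)
$X \left(-496\right) + 100 = 64 \left(-496\right) + 100 = -31744 + 100 = -31644$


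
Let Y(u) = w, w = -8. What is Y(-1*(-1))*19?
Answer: -152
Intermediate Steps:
Y(u) = -8
Y(-1*(-1))*19 = -8*19 = -152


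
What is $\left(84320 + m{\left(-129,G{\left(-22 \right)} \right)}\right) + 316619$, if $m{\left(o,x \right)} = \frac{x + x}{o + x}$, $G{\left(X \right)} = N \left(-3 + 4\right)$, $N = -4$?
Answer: $\frac{53324895}{133} \approx 4.0094 \cdot 10^{5}$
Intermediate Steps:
$G{\left(X \right)} = -4$ ($G{\left(X \right)} = - 4 \left(-3 + 4\right) = \left(-4\right) 1 = -4$)
$m{\left(o,x \right)} = \frac{2 x}{o + x}$
$\left(84320 + m{\left(-129,G{\left(-22 \right)} \right)}\right) + 316619 = \left(84320 + 2 \left(-4\right) \frac{1}{-129 - 4}\right) + 316619 = \left(84320 + 2 \left(-4\right) \frac{1}{-133}\right) + 316619 = \left(84320 + 2 \left(-4\right) \left(- \frac{1}{133}\right)\right) + 316619 = \left(84320 + \frac{8}{133}\right) + 316619 = \frac{11214568}{133} + 316619 = \frac{53324895}{133}$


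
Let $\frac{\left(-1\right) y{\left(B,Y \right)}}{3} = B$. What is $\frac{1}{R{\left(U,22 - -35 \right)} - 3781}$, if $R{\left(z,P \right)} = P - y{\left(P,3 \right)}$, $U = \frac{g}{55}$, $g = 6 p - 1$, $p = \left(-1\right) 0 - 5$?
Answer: $- \frac{1}{3553} \approx -0.00028145$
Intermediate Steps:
$p = -5$ ($p = 0 - 5 = -5$)
$y{\left(B,Y \right)} = - 3 B$
$g = -31$ ($g = 6 \left(-5\right) - 1 = -30 - 1 = -31$)
$U = - \frac{31}{55} \approx -0.56364$
$R{\left(z,P \right)} = 4 P$ ($R{\left(z,P \right)} = P - - 3 P = P + 3 P = 4 P$)
$\frac{1}{R{\left(U,22 - -35 \right)} - 3781} = \frac{1}{4 \left(22 - -35\right) - 3781} = \frac{1}{4 \left(22 + 35\right) - 3781} = \frac{1}{4 \cdot 57 - 3781} = \frac{1}{228 - 3781} = \frac{1}{-3553} = - \frac{1}{3553}$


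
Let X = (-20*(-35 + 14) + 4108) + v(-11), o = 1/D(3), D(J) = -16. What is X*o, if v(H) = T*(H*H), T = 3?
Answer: -4891/16 ≈ -305.69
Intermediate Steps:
v(H) = 3*H**2 (v(H) = 3*(H*H) = 3*H**2)
o = -1/16 (o = 1/(-16) = -1/16 ≈ -0.062500)
X = 4891 (X = (-20*(-35 + 14) + 4108) + 3*(-11)**2 = (-20*(-21) + 4108) + 3*121 = (420 + 4108) + 363 = 4528 + 363 = 4891)
X*o = 4891*(-1/16) = -4891/16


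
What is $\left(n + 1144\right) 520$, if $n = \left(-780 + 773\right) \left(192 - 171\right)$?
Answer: $518440$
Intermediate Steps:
$n = -147$ ($n = \left(-7\right) 21 = -147$)
$\left(n + 1144\right) 520 = \left(-147 + 1144\right) 520 = 997 \cdot 520 = 518440$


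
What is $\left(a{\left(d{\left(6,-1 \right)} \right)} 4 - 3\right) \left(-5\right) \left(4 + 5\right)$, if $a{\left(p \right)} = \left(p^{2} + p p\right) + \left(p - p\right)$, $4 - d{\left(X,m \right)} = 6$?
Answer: $-1305$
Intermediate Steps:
$d{\left(X,m \right)} = -2$ ($d{\left(X,m \right)} = 4 - 6 = -2$)
$a{\left(p \right)} = 2 p^{2}$ ($a{\left(p \right)} = \left(p^{2} + p^{2}\right) + 0 = 2 p^{2} + 0 = 2 p^{2}$)
$\left(a{\left(d{\left(6,-1 \right)} \right)} 4 - 3\right) \left(-5\right) \left(4 + 5\right) = \left(2 \left(-2\right)^{2} \cdot 4 - 3\right) \left(-5\right) \left(4 + 5\right) = \left(2 \cdot 4 \cdot 4 - 3\right) \left(-5\right) 9 = \left(8 \cdot 4 - 3\right) \left(-5\right) 9 = \left(32 - 3\right) \left(-5\right) 9 = 29 \left(-5\right) 9 = \left(-145\right) 9 = -1305$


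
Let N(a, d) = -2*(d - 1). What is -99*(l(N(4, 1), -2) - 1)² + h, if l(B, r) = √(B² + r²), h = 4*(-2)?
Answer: -107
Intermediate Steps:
N(a, d) = 2 - 2*d (N(a, d) = -2*(-1 + d) = 2 - 2*d)
h = -8
-99*(l(N(4, 1), -2) - 1)² + h = -99*(√((2 - 2*1)² + (-2)²) - 1)² - 8 = -99*(√((2 - 2)² + 4) - 1)² - 8 = -99*(√(0² + 4) - 1)² - 8 = -99*(√(0 + 4) - 1)² - 8 = -99*(√4 - 1)² - 8 = -99*(2 - 1)² - 8 = -99*1² - 8 = -99*1 - 8 = -99 - 8 = -107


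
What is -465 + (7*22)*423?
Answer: 64677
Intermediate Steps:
-465 + (7*22)*423 = -465 + 154*423 = -465 + 65142 = 64677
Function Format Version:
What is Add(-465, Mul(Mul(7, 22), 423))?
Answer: 64677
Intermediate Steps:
Add(-465, Mul(Mul(7, 22), 423)) = Add(-465, Mul(154, 423)) = Add(-465, 65142) = 64677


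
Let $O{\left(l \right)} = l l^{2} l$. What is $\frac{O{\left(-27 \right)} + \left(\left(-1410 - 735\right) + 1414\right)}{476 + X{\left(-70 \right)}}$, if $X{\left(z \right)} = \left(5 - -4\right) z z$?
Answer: $\frac{265355}{22288} \approx 11.906$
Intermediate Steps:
$O{\left(l \right)} = l^{4}$ ($O{\left(l \right)} = l^{3} l = l^{4}$)
$X{\left(z \right)} = 9 z^{2}$ ($X{\left(z \right)} = \left(5 + 4\right) z z = 9 z z = 9 z^{2}$)
$\frac{O{\left(-27 \right)} + \left(\left(-1410 - 735\right) + 1414\right)}{476 + X{\left(-70 \right)}} = \frac{\left(-27\right)^{4} + \left(\left(-1410 - 735\right) + 1414\right)}{476 + 9 \left(-70\right)^{2}} = \frac{531441 + \left(-2145 + 1414\right)}{476 + 9 \cdot 4900} = \frac{531441 - 731}{476 + 44100} = \frac{530710}{44576} = 530710 \cdot \frac{1}{44576} = \frac{265355}{22288}$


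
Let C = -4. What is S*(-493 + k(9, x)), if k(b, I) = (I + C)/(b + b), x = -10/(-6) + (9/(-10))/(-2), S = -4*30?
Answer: 532553/9 ≈ 59173.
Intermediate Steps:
S = -120
x = 127/60 (x = -10*(-⅙) + (9*(-⅒))*(-½) = 5/3 - 9/10*(-½) = 5/3 + 9/20 = 127/60 ≈ 2.1167)
k(b, I) = (-4 + I)/(2*b) (k(b, I) = (I - 4)/(b + b) = (-4 + I)/((2*b)) = (-4 + I)*(1/(2*b)) = (-4 + I)/(2*b))
S*(-493 + k(9, x)) = -120*(-493 + (½)*(-4 + 127/60)/9) = -120*(-493 + (½)*(⅑)*(-113/60)) = -120*(-493 - 113/1080) = -120*(-532553/1080) = 532553/9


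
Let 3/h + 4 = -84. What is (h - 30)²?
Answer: 6985449/7744 ≈ 902.05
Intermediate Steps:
h = -3/88 (h = 3/(-4 - 84) = 3/(-88) = 3*(-1/88) = -3/88 ≈ -0.034091)
(h - 30)² = (-3/88 - 30)² = (-2643/88)² = 6985449/7744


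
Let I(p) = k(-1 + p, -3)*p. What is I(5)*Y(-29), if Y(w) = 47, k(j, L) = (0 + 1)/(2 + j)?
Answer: 235/6 ≈ 39.167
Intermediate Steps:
k(j, L) = 1/(2 + j)
I(p) = p/(1 + p) (I(p) = p/(2 + (-1 + p)) = p/(1 + p))
I(5)*Y(-29) = (5/(1 + 5))*47 = (5/6)*47 = (5*(⅙))*47 = (⅚)*47 = 235/6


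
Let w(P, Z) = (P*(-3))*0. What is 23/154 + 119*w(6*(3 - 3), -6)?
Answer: 23/154 ≈ 0.14935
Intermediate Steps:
w(P, Z) = 0 (w(P, Z) = -3*P*0 = 0)
23/154 + 119*w(6*(3 - 3), -6) = 23/154 + 119*0 = 23*(1/154) + 0 = 23/154 + 0 = 23/154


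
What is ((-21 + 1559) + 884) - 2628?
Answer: -206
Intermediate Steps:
((-21 + 1559) + 884) - 2628 = (1538 + 884) - 2628 = 2422 - 2628 = -206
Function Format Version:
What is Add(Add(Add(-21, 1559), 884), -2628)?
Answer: -206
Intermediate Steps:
Add(Add(Add(-21, 1559), 884), -2628) = Add(Add(1538, 884), -2628) = Add(2422, -2628) = -206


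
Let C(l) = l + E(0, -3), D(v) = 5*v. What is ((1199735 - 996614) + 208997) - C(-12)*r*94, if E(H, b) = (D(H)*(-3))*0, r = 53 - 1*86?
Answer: 374894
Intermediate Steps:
r = -33 (r = 53 - 86 = -33)
E(H, b) = 0 (E(H, b) = ((5*H)*(-3))*0 = -15*H*0 = 0)
C(l) = l (C(l) = l + 0 = l)
((1199735 - 996614) + 208997) - C(-12)*r*94 = ((1199735 - 996614) + 208997) - (-12*(-33))*94 = (203121 + 208997) - 396*94 = 412118 - 1*37224 = 412118 - 37224 = 374894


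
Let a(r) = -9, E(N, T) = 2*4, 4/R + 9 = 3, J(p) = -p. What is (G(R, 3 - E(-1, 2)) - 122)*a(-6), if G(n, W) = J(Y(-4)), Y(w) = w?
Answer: 1062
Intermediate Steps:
R = -⅔ (R = 4/(-9 + 3) = 4/(-6) = 4*(-⅙) = -⅔ ≈ -0.66667)
E(N, T) = 8
G(n, W) = 4 (G(n, W) = -1*(-4) = 4)
(G(R, 3 - E(-1, 2)) - 122)*a(-6) = (4 - 122)*(-9) = -118*(-9) = 1062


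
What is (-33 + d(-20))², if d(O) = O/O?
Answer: 1024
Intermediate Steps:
d(O) = 1
(-33 + d(-20))² = (-33 + 1)² = (-32)² = 1024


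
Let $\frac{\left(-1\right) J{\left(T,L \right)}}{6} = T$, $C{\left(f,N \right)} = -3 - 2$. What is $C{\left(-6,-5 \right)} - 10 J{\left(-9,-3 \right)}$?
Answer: $-545$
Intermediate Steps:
$C{\left(f,N \right)} = -5$
$J{\left(T,L \right)} = - 6 T$
$C{\left(-6,-5 \right)} - 10 J{\left(-9,-3 \right)} = -5 - 10 \left(\left(-6\right) \left(-9\right)\right) = -5 - 540 = -545$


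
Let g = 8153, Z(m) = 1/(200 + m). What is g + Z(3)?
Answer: 1655060/203 ≈ 8153.0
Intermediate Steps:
g + Z(3) = 8153 + 1/(200 + 3) = 8153 + 1/203 = 1655060/203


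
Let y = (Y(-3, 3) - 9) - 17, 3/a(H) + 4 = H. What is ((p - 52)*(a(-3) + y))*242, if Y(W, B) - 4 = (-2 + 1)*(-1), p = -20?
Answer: 2613600/7 ≈ 3.7337e+5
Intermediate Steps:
a(H) = 3/(-4 + H)
Y(W, B) = 5 (Y(W, B) = 4 + (-2 + 1)*(-1) = 4 - 1*(-1) = 4 + 1 = 5)
y = -21 (y = (5 - 9) - 17 = -4 - 17 = -21)
((p - 52)*(a(-3) + y))*242 = ((-20 - 52)*(3/(-4 - 3) - 21))*242 = -72*(3/(-7) - 21)*242 = -72*(3*(-1/7) - 21)*242 = -72*(-3/7 - 21)*242 = -72*(-150/7)*242 = (10800/7)*242 = 2613600/7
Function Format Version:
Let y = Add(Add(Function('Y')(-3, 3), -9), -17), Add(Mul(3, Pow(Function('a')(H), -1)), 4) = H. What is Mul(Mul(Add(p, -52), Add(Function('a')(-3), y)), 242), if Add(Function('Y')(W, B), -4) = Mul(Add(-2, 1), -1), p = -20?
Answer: Rational(2613600, 7) ≈ 3.7337e+5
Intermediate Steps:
Function('a')(H) = Mul(3, Pow(Add(-4, H), -1))
Function('Y')(W, B) = 5 (Function('Y')(W, B) = Add(4, Mul(Add(-2, 1), -1)) = Add(4, Mul(-1, -1)) = Add(4, 1) = 5)
y = -21 (y = Add(Add(5, -9), -17) = Add(-4, -17) = -21)
Mul(Mul(Add(p, -52), Add(Function('a')(-3), y)), 242) = Mul(Mul(Add(-20, -52), Add(Mul(3, Pow(Add(-4, -3), -1)), -21)), 242) = Mul(Mul(-72, Add(Mul(3, Pow(-7, -1)), -21)), 242) = Mul(Mul(-72, Add(Mul(3, Rational(-1, 7)), -21)), 242) = Mul(Mul(-72, Add(Rational(-3, 7), -21)), 242) = Mul(Mul(-72, Rational(-150, 7)), 242) = Mul(Rational(10800, 7), 242) = Rational(2613600, 7)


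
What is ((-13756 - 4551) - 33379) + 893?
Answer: -50793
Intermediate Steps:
((-13756 - 4551) - 33379) + 893 = (-18307 - 33379) + 893 = -51686 + 893 = -50793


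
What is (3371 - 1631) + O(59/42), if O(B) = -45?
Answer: 1695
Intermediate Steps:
(3371 - 1631) + O(59/42) = (3371 - 1631) - 45 = 1740 - 45 = 1695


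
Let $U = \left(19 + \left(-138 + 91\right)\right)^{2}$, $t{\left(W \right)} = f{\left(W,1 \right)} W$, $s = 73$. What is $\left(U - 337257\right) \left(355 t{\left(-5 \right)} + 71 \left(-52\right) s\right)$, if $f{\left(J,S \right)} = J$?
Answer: $87698659193$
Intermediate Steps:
$t{\left(W \right)} = W^{2}$ ($t{\left(W \right)} = W W = W^{2}$)
$U = 784$ ($U = \left(19 - 47\right)^{2} = \left(-28\right)^{2} = 784$)
$\left(U - 337257\right) \left(355 t{\left(-5 \right)} + 71 \left(-52\right) s\right) = \left(784 - 337257\right) \left(355 \left(-5\right)^{2} + 71 \left(-52\right) 73\right) = - 336473 \left(355 \cdot 25 - 269516\right) = - 336473 \left(8875 - 269516\right) = \left(-336473\right) \left(-260641\right) = 87698659193$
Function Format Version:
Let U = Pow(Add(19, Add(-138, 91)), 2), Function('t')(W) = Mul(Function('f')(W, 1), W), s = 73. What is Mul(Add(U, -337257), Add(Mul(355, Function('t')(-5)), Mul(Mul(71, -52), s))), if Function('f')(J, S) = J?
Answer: 87698659193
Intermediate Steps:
Function('t')(W) = Pow(W, 2) (Function('t')(W) = Mul(W, W) = Pow(W, 2))
U = 784 (U = Pow(Add(19, -47), 2) = Pow(-28, 2) = 784)
Mul(Add(U, -337257), Add(Mul(355, Function('t')(-5)), Mul(Mul(71, -52), s))) = Mul(Add(784, -337257), Add(Mul(355, Pow(-5, 2)), Mul(Mul(71, -52), 73))) = Mul(-336473, Add(Mul(355, 25), Mul(-3692, 73))) = Mul(-336473, Add(8875, -269516)) = Mul(-336473, -260641) = 87698659193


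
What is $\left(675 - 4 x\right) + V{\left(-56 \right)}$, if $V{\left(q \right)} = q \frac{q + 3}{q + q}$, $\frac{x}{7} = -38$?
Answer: $\frac{3425}{2} \approx 1712.5$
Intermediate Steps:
$x = -266$ ($x = 7 \left(-38\right) = -266$)
$V{\left(q \right)} = \frac{3}{2} + \frac{q}{2}$ ($V{\left(q \right)} = q \frac{3 + q}{2 q} = \frac{3}{2} + \frac{q}{2}$)
$\left(675 - 4 x\right) + V{\left(-56 \right)} = \left(675 - 4 \left(-266\right)\right) + \left(\frac{3}{2} + \frac{1}{2} \left(-56\right)\right) = \left(675 - -1064\right) + \left(\frac{3}{2} - 28\right) = \left(675 + 1064\right) - \frac{53}{2} = 1739 - \frac{53}{2} = \frac{3425}{2}$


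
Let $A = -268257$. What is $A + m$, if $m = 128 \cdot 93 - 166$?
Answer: $-256519$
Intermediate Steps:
$m = 11738$ ($m = 11904 - 166 = 11738$)
$A + m = -268257 + 11738 = -256519$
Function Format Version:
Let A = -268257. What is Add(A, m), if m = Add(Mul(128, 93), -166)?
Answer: -256519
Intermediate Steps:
m = 11738 (m = Add(11904, -166) = 11738)
Add(A, m) = Add(-268257, 11738) = -256519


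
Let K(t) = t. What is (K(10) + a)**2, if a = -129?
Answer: 14161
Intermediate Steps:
(K(10) + a)**2 = (10 - 129)**2 = (-119)**2 = 14161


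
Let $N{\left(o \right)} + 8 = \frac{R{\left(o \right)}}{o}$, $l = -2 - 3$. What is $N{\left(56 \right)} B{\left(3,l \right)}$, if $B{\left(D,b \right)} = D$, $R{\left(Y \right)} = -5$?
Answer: $- \frac{1359}{56} \approx -24.268$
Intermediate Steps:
$l = -5$
$N{\left(o \right)} = -8 - \frac{5}{o}$
$N{\left(56 \right)} B{\left(3,l \right)} = \left(-8 - \frac{5}{56}\right) 3 = \left(- \frac{453}{56}\right) 3 = - \frac{1359}{56}$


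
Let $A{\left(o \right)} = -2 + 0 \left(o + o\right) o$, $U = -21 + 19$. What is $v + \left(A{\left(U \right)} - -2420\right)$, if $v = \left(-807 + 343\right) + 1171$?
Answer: $3125$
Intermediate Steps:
$v = 707$ ($v = -464 + 1171 = 707$)
$U = -2$
$A{\left(o \right)} = -2$ ($A{\left(o \right)} = -2 + 0 \cdot 2 o o = -2 + 0 o = -2 + 0 = -2$)
$v + \left(A{\left(U \right)} - -2420\right) = 707 - -2418 = 707 + \left(-2 + 2420\right) = 707 + 2418 = 3125$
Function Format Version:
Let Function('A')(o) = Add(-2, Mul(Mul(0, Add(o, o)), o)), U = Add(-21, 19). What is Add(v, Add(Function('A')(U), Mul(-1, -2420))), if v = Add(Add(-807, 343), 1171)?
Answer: 3125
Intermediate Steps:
v = 707 (v = Add(-464, 1171) = 707)
U = -2
Function('A')(o) = -2 (Function('A')(o) = Add(-2, Mul(Mul(0, Mul(2, o)), o)) = Add(-2, Mul(0, o)) = Add(-2, 0) = -2)
Add(v, Add(Function('A')(U), Mul(-1, -2420))) = Add(707, Add(-2, Mul(-1, -2420))) = Add(707, Add(-2, 2420)) = Add(707, 2418) = 3125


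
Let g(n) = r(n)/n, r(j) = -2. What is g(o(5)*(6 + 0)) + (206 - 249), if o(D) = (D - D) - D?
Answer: -644/15 ≈ -42.933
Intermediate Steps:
o(D) = -D (o(D) = 0 - D = -D)
g(n) = -2/n
g(o(5)*(6 + 0)) + (206 - 249) = -2*(-1/(5*(6 + 0))) + (206 - 249) = -2/((-5*6)) - 43 = -2/(-30) - 43 = -2*(-1/30) - 43 = 1/15 - 43 = -644/15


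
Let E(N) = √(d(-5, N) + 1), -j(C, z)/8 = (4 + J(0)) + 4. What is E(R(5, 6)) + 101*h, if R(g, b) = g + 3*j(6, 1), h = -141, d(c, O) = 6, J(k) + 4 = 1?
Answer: -14241 + √7 ≈ -14238.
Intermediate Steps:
J(k) = -3 (J(k) = -4 + 1 = -3)
j(C, z) = -40 (j(C, z) = -8*((4 - 3) + 4) = -8*(1 + 4) = -8*5 = -40)
R(g, b) = -120 + g (R(g, b) = g + 3*(-40) = g - 120 = -120 + g)
E(N) = √7 (E(N) = √(6 + 1) = √7)
E(R(5, 6)) + 101*h = √7 + 101*(-141) = √7 - 14241 = -14241 + √7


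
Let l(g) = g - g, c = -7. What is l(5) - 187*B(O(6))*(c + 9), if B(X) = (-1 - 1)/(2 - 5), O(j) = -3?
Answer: -748/3 ≈ -249.33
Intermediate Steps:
l(g) = 0
B(X) = 2/3 (B(X) = -2/(-3) = -2*(-1/3) = 2/3)
l(5) - 187*B(O(6))*(c + 9) = 0 - 374*(-7 + 9)/3 = 0 - 374*2/3 = 0 - 187*4/3 = 0 - 748/3 = -748/3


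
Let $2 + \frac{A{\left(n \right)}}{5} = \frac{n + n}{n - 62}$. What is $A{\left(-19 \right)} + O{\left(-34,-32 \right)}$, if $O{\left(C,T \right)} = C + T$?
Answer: $- \frac{5966}{81} \approx -73.654$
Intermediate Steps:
$A{\left(n \right)} = -10 + \frac{10 n}{-62 + n}$ ($A{\left(n \right)} = -10 + 5 \frac{n + n}{n - 62} = -10 + 5 \frac{2 n}{-62 + n} = -10 + \frac{10 n}{-62 + n}$)
$A{\left(-19 \right)} + O{\left(-34,-32 \right)} = \frac{620}{-62 - 19} - 66 = \frac{620}{-81} - 66 = 620 \left(- \frac{1}{81}\right) - 66 = - \frac{620}{81} - 66 = - \frac{5966}{81}$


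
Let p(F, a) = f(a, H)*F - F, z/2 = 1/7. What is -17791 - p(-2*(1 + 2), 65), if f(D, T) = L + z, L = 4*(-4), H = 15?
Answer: -125239/7 ≈ -17891.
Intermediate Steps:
z = 2/7 ≈ 0.28571
L = -16
f(D, T) = -110/7 (f(D, T) = -16 + 2/7 = -110/7)
p(F, a) = -117*F/7 (p(F, a) = -110*F/7 - F = -117*F/7)
-17791 - p(-2*(1 + 2), 65) = -17791 - (-117)*(-2*(1 + 2))/7 = -17791 - (-117)*(-2*3)/7 = -17791 - (-117)*(-6)/7 = -17791 - 1*702/7 = -17791 - 702/7 = -125239/7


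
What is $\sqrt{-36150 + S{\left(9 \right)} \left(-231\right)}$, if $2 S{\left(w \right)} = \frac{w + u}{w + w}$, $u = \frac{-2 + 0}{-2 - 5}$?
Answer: $\frac{43 i \sqrt{705}}{6} \approx 190.29 i$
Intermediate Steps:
$u = \frac{2}{7}$ ($u = - \frac{2}{-7} = \left(-2\right) \left(- \frac{1}{7}\right) = \frac{2}{7} \approx 0.28571$)
$S{\left(w \right)} = \frac{\frac{2}{7} + w}{4 w}$ ($S{\left(w \right)} = \frac{\left(w + \frac{2}{7}\right) \frac{1}{w + w}}{2} = \frac{\left(\frac{2}{7} + w\right) \frac{1}{2 w}}{2} = \frac{\frac{1}{2} \frac{1}{w} \left(\frac{2}{7} + w\right)}{2} = \frac{\frac{2}{7} + w}{4 w}$)
$\sqrt{-36150 + S{\left(9 \right)} \left(-231\right)} = \sqrt{-36150 + \frac{2 + 7 \cdot 9}{28 \cdot 9} \left(-231\right)} = \sqrt{-36150 + \frac{1}{28} \cdot \frac{1}{9} \left(2 + 63\right) \left(-231\right)} = \sqrt{-36150 + \frac{1}{28} \cdot \frac{1}{9} \cdot 65 \left(-231\right)} = \sqrt{-36150 + \frac{65}{252} \left(-231\right)} = \sqrt{-36150 - \frac{715}{12}} = \sqrt{- \frac{434515}{12}} = \frac{43 i \sqrt{705}}{6}$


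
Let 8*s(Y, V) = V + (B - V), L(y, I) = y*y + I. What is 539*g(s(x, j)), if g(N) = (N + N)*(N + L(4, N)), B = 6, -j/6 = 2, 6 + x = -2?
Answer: 56595/4 ≈ 14149.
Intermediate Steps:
x = -8 (x = -6 - 2 = -8)
j = -12 (j = -6*2 = -12)
L(y, I) = I + y**2 (L(y, I) = y**2 + I = I + y**2)
s(Y, V) = 3/4 (s(Y, V) = (V + (6 - V))/8 = (1/8)*6 = 3/4)
g(N) = 2*N*(16 + 2*N) (g(N) = (N + N)*(N + (N + 4**2)) = (2*N)*(N + (N + 16)) = (2*N)*(N + (16 + N)) = (2*N)*(16 + 2*N) = 2*N*(16 + 2*N))
539*g(s(x, j)) = 539*(4*(3/4)*(8 + 3/4)) = 539*(4*(3/4)*(35/4)) = 539*(105/4) = 56595/4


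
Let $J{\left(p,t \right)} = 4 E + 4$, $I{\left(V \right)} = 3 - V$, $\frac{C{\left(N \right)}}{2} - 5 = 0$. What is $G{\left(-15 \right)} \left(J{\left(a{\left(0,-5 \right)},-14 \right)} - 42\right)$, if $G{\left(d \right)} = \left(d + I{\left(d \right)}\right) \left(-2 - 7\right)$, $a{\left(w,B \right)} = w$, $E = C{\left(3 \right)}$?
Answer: $-54$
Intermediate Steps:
$C{\left(N \right)} = 10$ ($C{\left(N \right)} = 10 + 2 \cdot 0 = 10 + 0 = 10$)
$E = 10$
$J{\left(p,t \right)} = 44$ ($J{\left(p,t \right)} = 4 \cdot 10 + 4 = 40 + 4 = 44$)
$G{\left(d \right)} = -27$ ($G{\left(d \right)} = \left(d - \left(-3 + d\right)\right) \left(-2 - 7\right) = 3 \left(-9\right) = -27$)
$G{\left(-15 \right)} \left(J{\left(a{\left(0,-5 \right)},-14 \right)} - 42\right) = - 27 \left(44 - 42\right) = \left(-27\right) 2 = -54$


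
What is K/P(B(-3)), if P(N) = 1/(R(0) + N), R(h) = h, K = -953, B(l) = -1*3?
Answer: 2859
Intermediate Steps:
B(l) = -3
P(N) = 1/N (P(N) = 1/(0 + N) = 1/N)
K/P(B(-3)) = -953/(1/(-3)) = -953/(-1/3) = -953*(-3) = 2859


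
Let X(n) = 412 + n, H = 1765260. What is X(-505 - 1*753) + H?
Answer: 1764414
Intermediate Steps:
X(-505 - 1*753) + H = (412 + (-505 - 1*753)) + 1765260 = (412 + (-505 - 753)) + 1765260 = (412 - 1258) + 1765260 = -846 + 1765260 = 1764414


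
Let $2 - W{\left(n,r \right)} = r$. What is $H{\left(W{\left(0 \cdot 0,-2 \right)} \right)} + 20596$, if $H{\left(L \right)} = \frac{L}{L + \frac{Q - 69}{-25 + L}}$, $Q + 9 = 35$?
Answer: $\frac{2615776}{127} \approx 20597.0$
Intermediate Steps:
$Q = 26$ ($Q = -9 + 35 = 26$)
$W{\left(n,r \right)} = 2 - r$
$H{\left(L \right)} = \frac{L}{L - \frac{43}{-25 + L}}$ ($H{\left(L \right)} = \frac{L}{L + \frac{26 - 69}{-25 + L}} = \frac{L}{L - \frac{43}{-25 + L}}$)
$H{\left(W{\left(0 \cdot 0,-2 \right)} \right)} + 20596 = \frac{\left(2 - -2\right) \left(-25 + \left(2 - -2\right)\right)}{-43 + \left(2 - -2\right)^{2} - 25 \left(2 - -2\right)} + 20596 = \frac{\left(2 + 2\right) \left(-25 + \left(2 + 2\right)\right)}{-43 + \left(2 + 2\right)^{2} - 25 \left(2 + 2\right)} + 20596 = \frac{4 \left(-25 + 4\right)}{-43 + 4^{2} - 100} + 20596 = 4 \frac{1}{-43 + 16 - 100} \left(-21\right) + 20596 = 4 \frac{1}{-127} \left(-21\right) + 20596 = 4 \left(- \frac{1}{127}\right) \left(-21\right) + 20596 = \frac{84}{127} + 20596 = \frac{2615776}{127}$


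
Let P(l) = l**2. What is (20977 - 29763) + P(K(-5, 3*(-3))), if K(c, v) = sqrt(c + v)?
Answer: -8800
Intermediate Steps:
(20977 - 29763) + P(K(-5, 3*(-3))) = (20977 - 29763) + (sqrt(-5 + 3*(-3)))**2 = -8786 + (sqrt(-5 - 9))**2 = -8786 + (sqrt(-14))**2 = -8786 + (I*sqrt(14))**2 = -8786 - 14 = -8800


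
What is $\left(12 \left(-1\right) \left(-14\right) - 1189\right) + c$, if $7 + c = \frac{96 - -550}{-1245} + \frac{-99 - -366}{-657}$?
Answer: $- \frac{31171291}{30295} \approx -1028.9$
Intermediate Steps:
$c = - \frac{240096}{30295}$ ($c = -7 + \left(\frac{96 - -550}{-1245} + \frac{-99 - -366}{-657}\right) = -7 + \left(\left(96 + 550\right) \left(- \frac{1}{1245}\right) + \left(-99 + 366\right) \left(- \frac{1}{657}\right)\right) = -7 + \left(646 \left(- \frac{1}{1245}\right) + 267 \left(- \frac{1}{657}\right)\right) = -7 - \frac{28031}{30295} = - \frac{240096}{30295} \approx -7.9253$)
$\left(12 \left(-1\right) \left(-14\right) - 1189\right) + c = \left(12 \left(-1\right) \left(-14\right) - 1189\right) - \frac{240096}{30295} = \left(\left(-12\right) \left(-14\right) - 1189\right) - \frac{240096}{30295} = \left(168 - 1189\right) - \frac{240096}{30295} = -1021 - \frac{240096}{30295} = - \frac{31171291}{30295}$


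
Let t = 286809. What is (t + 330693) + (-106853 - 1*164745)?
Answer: 345904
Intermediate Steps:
(t + 330693) + (-106853 - 1*164745) = (286809 + 330693) + (-106853 - 1*164745) = 617502 + (-106853 - 164745) = 617502 - 271598 = 345904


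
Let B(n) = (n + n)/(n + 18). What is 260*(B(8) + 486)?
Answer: 126520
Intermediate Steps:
B(n) = 2*n/(18 + n) (B(n) = (2*n)/(18 + n) = 2*n/(18 + n))
260*(B(8) + 486) = 260*(2*8/(18 + 8) + 486) = 260*(2*8/26 + 486) = 260*(2*8*(1/26) + 486) = 260*(8/13 + 486) = 260*(6326/13) = 126520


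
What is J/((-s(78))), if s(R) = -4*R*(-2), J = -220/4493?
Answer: 55/700908 ≈ 7.8470e-5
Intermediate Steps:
J = -220/4493 (J = -220*1/4493 = -220/4493 ≈ -0.048965)
s(R) = 8*R
J/((-s(78))) = -220/(4493*((-8*78))) = -220/(4493*((-1*624))) = -220/4493/(-624) = -220/4493*(-1/624) = 55/700908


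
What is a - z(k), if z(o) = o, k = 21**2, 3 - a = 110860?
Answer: -111298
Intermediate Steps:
a = -110857 (a = 3 - 1*110860 = 3 - 110860 = -110857)
k = 441
a - z(k) = -110857 - 1*441 = -110857 - 441 = -111298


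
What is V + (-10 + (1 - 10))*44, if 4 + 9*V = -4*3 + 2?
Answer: -7538/9 ≈ -837.56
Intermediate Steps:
V = -14/9 (V = -4/9 + (-4*3 + 2)/9 = -4/9 + (-12 + 2)/9 = -4/9 + (⅑)*(-10) = -4/9 - 10/9 = -14/9 ≈ -1.5556)
V + (-10 + (1 - 10))*44 = -14/9 + (-10 + (1 - 10))*44 = -14/9 + (-10 - 9)*44 = -14/9 - 19*44 = -14/9 - 836 = -7538/9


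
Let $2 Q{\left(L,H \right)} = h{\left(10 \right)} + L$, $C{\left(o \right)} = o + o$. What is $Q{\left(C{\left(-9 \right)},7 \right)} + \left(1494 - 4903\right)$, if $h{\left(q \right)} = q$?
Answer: $-3413$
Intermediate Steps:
$C{\left(o \right)} = 2 o$
$Q{\left(L,H \right)} = 5 + \frac{L}{2}$ ($Q{\left(L,H \right)} = \frac{10 + L}{2} = 5 + \frac{L}{2}$)
$Q{\left(C{\left(-9 \right)},7 \right)} + \left(1494 - 4903\right) = \left(5 + \frac{2 \left(-9\right)}{2}\right) + \left(1494 - 4903\right) = \left(5 + \frac{1}{2} \left(-18\right)\right) + \left(1494 - 4903\right) = \left(5 - 9\right) - 3409 = -4 - 3409 = -3413$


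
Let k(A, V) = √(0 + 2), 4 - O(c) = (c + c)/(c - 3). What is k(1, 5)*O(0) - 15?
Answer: -15 + 4*√2 ≈ -9.3431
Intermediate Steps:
O(c) = 4 - 2*c/(-3 + c) (O(c) = 4 - (c + c)/(c - 3) = 4 - 2*c/(-3 + c))
k(A, V) = √2
k(1, 5)*O(0) - 15 = √2*(2*(-6 + 0)/(-3 + 0)) - 15 = √2*(2*(-6)/(-3)) - 15 = √2*(2*(-⅓)*(-6)) - 15 = √2*4 - 15 = 4*√2 - 15 = -15 + 4*√2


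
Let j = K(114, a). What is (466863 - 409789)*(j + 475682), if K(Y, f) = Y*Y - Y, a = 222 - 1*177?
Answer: 27884301736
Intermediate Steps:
a = 45 (a = 222 - 177 = 45)
K(Y, f) = Y² - Y
j = 12882 (j = 114*(-1 + 114) = 114*113 = 12882)
(466863 - 409789)*(j + 475682) = (466863 - 409789)*(12882 + 475682) = 57074*488564 = 27884301736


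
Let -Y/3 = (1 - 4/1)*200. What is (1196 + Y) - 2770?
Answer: 226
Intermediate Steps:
Y = 1800 (Y = -3*(1 - 4/1)*200 = -3*(1 - 4)*200 = -(-9)*200 = -3*(-600) = 1800)
(1196 + Y) - 2770 = (1196 + 1800) - 2770 = 2996 - 2770 = 226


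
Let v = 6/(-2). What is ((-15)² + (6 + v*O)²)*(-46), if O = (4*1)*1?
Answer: -12006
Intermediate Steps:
O = 4 (O = 4*1 = 4)
v = -3 (v = 6*(-½) = -3)
((-15)² + (6 + v*O)²)*(-46) = ((-15)² + (6 - 3*4)²)*(-46) = (225 + (6 - 12)²)*(-46) = (225 + (-6)²)*(-46) = (225 + 36)*(-46) = 261*(-46) = -12006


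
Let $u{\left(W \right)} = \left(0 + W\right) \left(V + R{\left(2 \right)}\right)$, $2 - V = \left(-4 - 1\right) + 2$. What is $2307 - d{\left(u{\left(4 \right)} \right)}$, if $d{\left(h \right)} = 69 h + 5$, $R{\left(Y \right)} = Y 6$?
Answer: $-2390$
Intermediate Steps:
$R{\left(Y \right)} = 6 Y$
$V = 5$ ($V = 2 - \left(\left(-4 - 1\right) + 2\right) = 2 - \left(-5 + 2\right) = 2 - -3 = 2 + 3 = 5$)
$u{\left(W \right)} = 17 W$ ($u{\left(W \right)} = \left(0 + W\right) \left(5 + 6 \cdot 2\right) = W \left(5 + 12\right) = W 17 = 17 W$)
$d{\left(h \right)} = 5 + 69 h$
$2307 - d{\left(u{\left(4 \right)} \right)} = 2307 - \left(5 + 69 \cdot 17 \cdot 4\right) = 2307 - \left(5 + 69 \cdot 68\right) = 2307 - \left(5 + 4692\right) = 2307 - 4697 = -2390$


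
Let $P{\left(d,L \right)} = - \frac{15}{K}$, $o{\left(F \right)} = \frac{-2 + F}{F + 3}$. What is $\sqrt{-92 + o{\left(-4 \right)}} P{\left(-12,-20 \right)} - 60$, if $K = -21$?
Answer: $-60 + \frac{5 i \sqrt{86}}{7} \approx -60.0 + 6.624 i$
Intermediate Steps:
$o{\left(F \right)} = \frac{-2 + F}{3 + F}$
$P{\left(d,L \right)} = \frac{5}{7}$ ($P{\left(d,L \right)} = - \frac{15}{-21} = \left(-15\right) \left(- \frac{1}{21}\right) = \frac{5}{7}$)
$\sqrt{-92 + o{\left(-4 \right)}} P{\left(-12,-20 \right)} - 60 = \sqrt{-92 + \frac{-2 - 4}{3 - 4}} \cdot \frac{5}{7} - 60 = \sqrt{-92 + \frac{1}{-1} \left(-6\right)} \frac{5}{7} - 60 = \sqrt{-92 - -6} \cdot \frac{5}{7} - 60 = \sqrt{-92 + 6} \cdot \frac{5}{7} - 60 = \sqrt{-86} \cdot \frac{5}{7} - 60 = i \sqrt{86} \cdot \frac{5}{7} - 60 = \frac{5 i \sqrt{86}}{7} - 60 = -60 + \frac{5 i \sqrt{86}}{7}$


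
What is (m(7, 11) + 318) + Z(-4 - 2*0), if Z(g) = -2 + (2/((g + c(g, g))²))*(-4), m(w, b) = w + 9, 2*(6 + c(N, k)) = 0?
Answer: 8298/25 ≈ 331.92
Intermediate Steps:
c(N, k) = -6 (c(N, k) = -6 + (½)*0 = -6 + 0 = -6)
m(w, b) = 9 + w
Z(g) = -2 - 8/(-6 + g)² (Z(g) = -2 + (2/((g - 6)²))*(-4) = -2 + (2/((-6 + g)²))*(-4) = -2 + (2/(-6 + g)²)*(-4) = -2 - 8/(-6 + g)²)
(m(7, 11) + 318) + Z(-4 - 2*0) = ((9 + 7) + 318) + (-2 - 8/(-6 + (-4 - 2*0))²) = (16 + 318) + (-2 - 8/(-6 + (-4 + 0))²) = 334 + (-2 - 8/(-6 - 4)²) = 334 + (-2 - 8/(-10)²) = 334 + (-2 - 8*1/100) = 334 + (-2 - 2/25) = 334 - 52/25 = 8298/25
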